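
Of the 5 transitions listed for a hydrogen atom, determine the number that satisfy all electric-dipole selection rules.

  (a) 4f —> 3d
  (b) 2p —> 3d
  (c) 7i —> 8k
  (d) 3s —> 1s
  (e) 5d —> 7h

(a) allowed
(b) allowed
(c) allowed
(d) forbidden — Δl = +0 (E1 requires Δl = ±1)
(e) forbidden — Δl = +3 (E1 requires Δl = ±1)
Total allowed: 3 of 5.

3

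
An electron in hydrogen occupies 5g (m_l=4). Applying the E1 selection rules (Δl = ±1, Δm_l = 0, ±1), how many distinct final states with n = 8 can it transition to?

4

E1 requires Δl = ±1, so l_f ∈ {3, 5}; with 0 ≤ l_f ≤ n_f−1 = 7, the allowed l_f values are {3, 5}.
For l_f = 3: m_f ∈ {m_i−1, m_i, m_i+1} ∩ [−3, 3] = {3} → 1 state.
For l_f = 5: m_f ∈ {m_i−1, m_i, m_i+1} ∩ [−5, 5] = {3, 4, 5} → 3 states.
Total: 4.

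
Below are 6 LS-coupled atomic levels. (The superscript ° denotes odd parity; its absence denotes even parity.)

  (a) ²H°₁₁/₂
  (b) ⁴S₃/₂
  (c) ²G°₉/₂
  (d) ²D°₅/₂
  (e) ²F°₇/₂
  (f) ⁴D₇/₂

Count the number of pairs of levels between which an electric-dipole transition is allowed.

(a)–(b): forbidden (ΔS, ΔL, ΔJ).
(a)–(c): forbidden (parity).
(a)–(d): forbidden (parity, ΔL, ΔJ).
(a)–(e): forbidden (parity, ΔL, ΔJ).
(a)–(f): forbidden (ΔS, ΔL, ΔJ).
(b)–(c): forbidden (ΔS, ΔL, ΔJ).
(b)–(d): forbidden (ΔS, ΔL).
(b)–(e): forbidden (ΔS, ΔL, ΔJ).
(b)–(f): forbidden (parity, ΔL, ΔJ).
(c)–(d): forbidden (parity, ΔL, ΔJ).
(c)–(e): forbidden (parity).
(c)–(f): forbidden (ΔS, ΔL).
(d)–(e): forbidden (parity).
(d)–(f): forbidden (ΔS).
(e)–(f): forbidden (ΔS).
Allowed pairs: 0 of 15.

0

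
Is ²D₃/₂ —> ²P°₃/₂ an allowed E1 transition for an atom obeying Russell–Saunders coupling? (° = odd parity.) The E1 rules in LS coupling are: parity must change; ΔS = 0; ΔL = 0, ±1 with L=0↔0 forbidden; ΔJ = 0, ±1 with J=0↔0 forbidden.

Initial level: S=1/2, L=2, J=3/2, parity even. Final level: S=1/2, L=1, J=3/2, parity odd.
Parity must change: even → odd — ✓.
ΔS = 0: S: 1/2 → 1/2 — ✓.
ΔL = 0, ±1 (not L=0↔0): L: 2 → 1, ΔL = -1 — ✓.
ΔJ = 0, ±1 (not J=0↔0): J: 3/2 → 3/2, ΔJ = +0 — ✓.
All four E1 rules are satisfied.

allowed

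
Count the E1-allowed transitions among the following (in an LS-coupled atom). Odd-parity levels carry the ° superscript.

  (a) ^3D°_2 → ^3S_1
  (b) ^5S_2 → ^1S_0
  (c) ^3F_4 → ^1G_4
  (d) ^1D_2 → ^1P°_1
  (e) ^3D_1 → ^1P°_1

1

(a) forbidden (ΔL fails)
(b) forbidden (parity, ΔS, ΔL, ΔJ fail)
(c) forbidden (parity, ΔS fail)
(d) allowed
(e) forbidden (ΔS fails)
Total allowed: 1 of 5.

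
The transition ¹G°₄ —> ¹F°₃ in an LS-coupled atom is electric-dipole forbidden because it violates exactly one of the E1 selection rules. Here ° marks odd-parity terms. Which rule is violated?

Initial level: S=0, L=4, J=4, parity odd. Final level: S=0, L=3, J=3, parity odd.
Parity must change: odd → odd — ✗.
ΔS = 0: S: 0 → 0 — ✓.
ΔL = 0, ±1 (not L=0↔0): L: 4 → 3, ΔL = -1 — ✓.
ΔJ = 0, ±1 (not J=0↔0): J: 4 → 3, ΔJ = -1 — ✓.

parity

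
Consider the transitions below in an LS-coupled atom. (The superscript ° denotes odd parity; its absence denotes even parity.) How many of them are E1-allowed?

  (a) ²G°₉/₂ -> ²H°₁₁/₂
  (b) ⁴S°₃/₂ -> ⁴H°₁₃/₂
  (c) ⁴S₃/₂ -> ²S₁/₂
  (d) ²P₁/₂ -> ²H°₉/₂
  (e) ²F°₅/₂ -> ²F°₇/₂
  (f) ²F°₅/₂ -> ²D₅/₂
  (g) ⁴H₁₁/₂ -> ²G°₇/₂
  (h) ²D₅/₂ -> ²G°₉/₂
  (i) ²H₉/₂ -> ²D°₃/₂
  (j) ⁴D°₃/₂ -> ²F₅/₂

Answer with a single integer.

1

(a) forbidden (parity fails)
(b) forbidden (parity, ΔL, ΔJ fail)
(c) forbidden (parity, ΔS, ΔL fail)
(d) forbidden (ΔL, ΔJ fail)
(e) forbidden (parity fails)
(f) allowed
(g) forbidden (ΔS, ΔJ fail)
(h) forbidden (ΔL, ΔJ fail)
(i) forbidden (ΔL, ΔJ fail)
(j) forbidden (ΔS fails)
Total allowed: 1 of 10.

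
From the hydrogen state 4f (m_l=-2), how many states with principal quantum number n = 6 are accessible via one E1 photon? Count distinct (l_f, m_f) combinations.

E1 requires Δl = ±1, so l_f ∈ {2, 4}; with 0 ≤ l_f ≤ n_f−1 = 5, the allowed l_f values are {2, 4}.
For l_f = 2: m_f ∈ {m_i−1, m_i, m_i+1} ∩ [−2, 2] = {-2, -1} → 2 states.
For l_f = 4: m_f ∈ {m_i−1, m_i, m_i+1} ∩ [−4, 4] = {-3, -2, -1} → 3 states.
Total: 5.

5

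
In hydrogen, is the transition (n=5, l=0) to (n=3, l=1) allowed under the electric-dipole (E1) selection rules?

l: 0 → 1 (Δl = +1). Δl = ±1 passes.
All E1 selection rules are satisfied.

allowed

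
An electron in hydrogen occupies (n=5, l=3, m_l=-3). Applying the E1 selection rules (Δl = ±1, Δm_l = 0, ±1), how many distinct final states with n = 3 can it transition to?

1

E1 requires Δl = ±1, so l_f ∈ {2, 4}; with 0 ≤ l_f ≤ n_f−1 = 2, the allowed l_f values are {2}.
For l_f = 2: m_f ∈ {m_i−1, m_i, m_i+1} ∩ [−2, 2] = {-2} → 1 state.
Total: 1.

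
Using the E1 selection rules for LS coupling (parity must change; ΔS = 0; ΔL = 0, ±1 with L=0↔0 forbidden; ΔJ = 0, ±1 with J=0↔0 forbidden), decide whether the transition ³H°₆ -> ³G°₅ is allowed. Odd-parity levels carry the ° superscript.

forbidden

Parity must change: odd → odd — violated.
ΔS = 0: S: 1 → 1 — satisfied.
ΔL = 0, ±1 (not L=0↔0): L: 5 → 4, ΔL = -1 — satisfied.
ΔJ = 0, ±1 (not J=0↔0): J: 6 → 5, ΔJ = -1 — satisfied.
Rule(s) violated: parity.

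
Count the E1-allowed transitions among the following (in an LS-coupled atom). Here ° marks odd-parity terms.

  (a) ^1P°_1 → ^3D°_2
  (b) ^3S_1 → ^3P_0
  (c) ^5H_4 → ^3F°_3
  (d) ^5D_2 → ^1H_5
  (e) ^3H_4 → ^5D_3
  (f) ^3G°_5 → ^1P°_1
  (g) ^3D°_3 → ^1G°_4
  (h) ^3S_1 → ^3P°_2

(a) forbidden (parity, ΔS fail)
(b) forbidden (parity fails)
(c) forbidden (ΔS, ΔL fail)
(d) forbidden (parity, ΔS, ΔL, ΔJ fail)
(e) forbidden (parity, ΔS, ΔL fail)
(f) forbidden (parity, ΔS, ΔL, ΔJ fail)
(g) forbidden (parity, ΔS, ΔL fail)
(h) allowed
Total allowed: 1 of 8.

1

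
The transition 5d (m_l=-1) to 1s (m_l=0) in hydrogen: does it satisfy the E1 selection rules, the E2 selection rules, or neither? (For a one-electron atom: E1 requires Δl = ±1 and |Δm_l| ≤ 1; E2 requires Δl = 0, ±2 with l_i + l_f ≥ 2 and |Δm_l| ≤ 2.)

E2

Δl = 0 − 2 = -2; l_i + l_f = 2.
Δm_l = +1.
E1 (Δl = ±1, |Δm_l| ≤ 1): not satisfied.
E2 (Δl = 0,±2, l_i+l_f ≥ 2, |Δm_l| ≤ 2): satisfied.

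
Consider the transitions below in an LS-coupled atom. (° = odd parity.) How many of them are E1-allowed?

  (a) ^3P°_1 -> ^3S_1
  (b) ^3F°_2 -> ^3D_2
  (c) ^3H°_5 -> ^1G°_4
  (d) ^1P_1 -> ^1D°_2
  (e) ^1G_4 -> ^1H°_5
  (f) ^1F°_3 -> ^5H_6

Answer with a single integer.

(a) allowed
(b) allowed
(c) forbidden (parity, ΔS fail)
(d) allowed
(e) allowed
(f) forbidden (ΔS, ΔL, ΔJ fail)
Total allowed: 4 of 6.

4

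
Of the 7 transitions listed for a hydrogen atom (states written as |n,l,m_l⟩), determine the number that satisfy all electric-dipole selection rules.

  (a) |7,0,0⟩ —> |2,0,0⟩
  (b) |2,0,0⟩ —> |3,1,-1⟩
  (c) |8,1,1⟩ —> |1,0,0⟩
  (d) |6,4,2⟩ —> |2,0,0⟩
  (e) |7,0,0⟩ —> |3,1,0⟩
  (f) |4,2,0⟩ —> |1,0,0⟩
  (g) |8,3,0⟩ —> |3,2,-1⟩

(a) forbidden — Δl = +0 (E1 requires Δl = ±1)
(b) allowed
(c) allowed
(d) forbidden — Δl = -4 (E1 requires Δl = ±1); Δm_l = -2 (E1 requires Δm_l = 0, ±1)
(e) allowed
(f) forbidden — Δl = -2 (E1 requires Δl = ±1)
(g) allowed
Total allowed: 4 of 7.

4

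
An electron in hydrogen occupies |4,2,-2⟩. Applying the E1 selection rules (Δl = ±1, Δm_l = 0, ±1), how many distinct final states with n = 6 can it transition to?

4

E1 requires Δl = ±1, so l_f ∈ {1, 3}; with 0 ≤ l_f ≤ n_f−1 = 5, the allowed l_f values are {1, 3}.
For l_f = 1: m_f ∈ {m_i−1, m_i, m_i+1} ∩ [−1, 1] = {-1} → 1 state.
For l_f = 3: m_f ∈ {m_i−1, m_i, m_i+1} ∩ [−3, 3] = {-3, -2, -1} → 3 states.
Total: 4.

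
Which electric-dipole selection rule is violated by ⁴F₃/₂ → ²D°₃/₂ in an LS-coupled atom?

the ΔS = 0 rule

Parity must change: even → odd — passes.
ΔS = 0: S: 3/2 → 1/2 — fails.
ΔL = 0, ±1 (not L=0↔0): L: 3 → 2, ΔL = -1 — passes.
ΔJ = 0, ±1 (not J=0↔0): J: 3/2 → 3/2, ΔJ = +0 — passes.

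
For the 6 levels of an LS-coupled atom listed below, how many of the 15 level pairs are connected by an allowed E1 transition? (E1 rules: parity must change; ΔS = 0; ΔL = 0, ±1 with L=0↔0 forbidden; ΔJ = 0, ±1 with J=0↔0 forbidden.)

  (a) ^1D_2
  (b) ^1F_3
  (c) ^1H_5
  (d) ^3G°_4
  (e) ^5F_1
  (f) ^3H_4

(a)–(b): forbidden (parity).
(a)–(c): forbidden (parity, ΔL, ΔJ).
(a)–(d): forbidden (ΔS, ΔL, ΔJ).
(a)–(e): forbidden (parity, ΔS).
(a)–(f): forbidden (parity, ΔS, ΔL, ΔJ).
(b)–(c): forbidden (parity, ΔL, ΔJ).
(b)–(d): forbidden (ΔS).
(b)–(e): forbidden (parity, ΔS, ΔJ).
(b)–(f): forbidden (parity, ΔS, ΔL).
(c)–(d): forbidden (ΔS).
(c)–(e): forbidden (parity, ΔS, ΔL, ΔJ).
(c)–(f): forbidden (parity, ΔS).
(d)–(e): forbidden (ΔS, ΔJ).
(d)–(f): allowed.
(e)–(f): forbidden (parity, ΔS, ΔL, ΔJ).
Allowed pairs: 1 of 15.

1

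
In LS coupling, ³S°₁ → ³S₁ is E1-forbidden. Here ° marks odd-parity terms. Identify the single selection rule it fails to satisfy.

Initial level: S=1, L=0, J=1, parity odd. Final level: S=1, L=0, J=1, parity even.
Parity must change: odd → even — passes.
ΔS = 0: S: 1 → 1 — passes.
ΔL = 0, ±1 (not L=0↔0): L: 0 → 0, ΔL = +0 — fails.
ΔJ = 0, ±1 (not J=0↔0): J: 1 → 1, ΔJ = +0 — passes.

the L=0 ↔ L=0 exclusion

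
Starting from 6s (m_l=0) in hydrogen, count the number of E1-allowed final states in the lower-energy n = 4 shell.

E1 requires Δl = ±1, so l_f ∈ {-1, 1}; with 0 ≤ l_f ≤ n_f−1 = 3, the allowed l_f values are {1}.
For l_f = 1: m_f ∈ {m_i−1, m_i, m_i+1} ∩ [−1, 1] = {-1, 0, 1} → 3 states.
Total: 3.

3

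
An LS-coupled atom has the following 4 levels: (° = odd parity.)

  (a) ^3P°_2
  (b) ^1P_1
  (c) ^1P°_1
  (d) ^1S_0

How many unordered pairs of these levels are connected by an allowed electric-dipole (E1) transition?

(a)–(b): forbidden (ΔS).
(a)–(c): forbidden (parity, ΔS).
(a)–(d): forbidden (ΔS, ΔJ).
(b)–(c): allowed.
(b)–(d): forbidden (parity).
(c)–(d): allowed.
Allowed pairs: 2 of 6.

2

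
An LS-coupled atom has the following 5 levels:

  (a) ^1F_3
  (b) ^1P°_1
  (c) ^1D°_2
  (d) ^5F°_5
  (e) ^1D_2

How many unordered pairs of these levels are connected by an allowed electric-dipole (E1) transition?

3

(a)–(b): forbidden (ΔL, ΔJ).
(a)–(c): allowed.
(a)–(d): forbidden (ΔS, ΔJ).
(a)–(e): forbidden (parity).
(b)–(c): forbidden (parity).
(b)–(d): forbidden (parity, ΔS, ΔL, ΔJ).
(b)–(e): allowed.
(c)–(d): forbidden (parity, ΔS, ΔJ).
(c)–(e): allowed.
(d)–(e): forbidden (ΔS, ΔJ).
Allowed pairs: 3 of 10.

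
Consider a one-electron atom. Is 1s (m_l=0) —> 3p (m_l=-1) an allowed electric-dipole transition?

allowed

Δl = 1 − 0 = +1; the E1 rule Δl = ±1 is satisfied.
m_l: 0 → -1 (Δm_l = -1). |Δm_l| ≤ 1 satisfied.
All E1 selection rules are satisfied.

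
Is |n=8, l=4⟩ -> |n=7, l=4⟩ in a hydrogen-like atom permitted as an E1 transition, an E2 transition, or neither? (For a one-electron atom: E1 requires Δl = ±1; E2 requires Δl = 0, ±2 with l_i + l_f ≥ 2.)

Δl = 4 − 4 = +0; l_i + l_f = 8.
E1 (Δl = ±1): not satisfied.
E2 (Δl = 0,±2, l_i+l_f ≥ 2): satisfied.

E2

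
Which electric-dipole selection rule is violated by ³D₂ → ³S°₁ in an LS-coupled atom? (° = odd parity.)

Parity must change: even → odd — passes.
ΔL = 0, ±1 (not L=0↔0): L: 2 → 0, ΔL = -2 — fails.
ΔJ = 0, ±1 (not J=0↔0): J: 2 → 1, ΔJ = -1 — passes.
ΔS = 0: S: 1 → 1 — passes.

the ΔL = 0, ±1 rule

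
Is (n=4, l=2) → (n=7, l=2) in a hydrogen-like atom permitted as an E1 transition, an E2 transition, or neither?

Δl = 2 − 2 = +0; l_i + l_f = 4.
E1 (Δl = ±1): not satisfied.
E2 (Δl = 0,±2, l_i+l_f ≥ 2): satisfied.

E2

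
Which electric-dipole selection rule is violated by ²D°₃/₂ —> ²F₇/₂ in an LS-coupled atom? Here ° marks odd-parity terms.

the ΔJ = 0, ±1 rule

Initial level: S=1/2, L=2, J=3/2, parity odd. Final level: S=1/2, L=3, J=7/2, parity even.
ΔJ = 0, ±1 (not J=0↔0): J: 3/2 → 7/2, ΔJ = +2 — fails.
Parity must change: odd → even — ok.
ΔL = 0, ±1 (not L=0↔0): L: 2 → 3, ΔL = +1 — ok.
ΔS = 0: S: 1/2 → 1/2 — ok.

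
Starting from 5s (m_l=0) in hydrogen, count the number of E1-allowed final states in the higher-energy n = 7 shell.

E1 requires Δl = ±1, so l_f ∈ {-1, 1}; with 0 ≤ l_f ≤ n_f−1 = 6, the allowed l_f values are {1}.
For l_f = 1: m_f ∈ {m_i−1, m_i, m_i+1} ∩ [−1, 1] = {-1, 0, 1} → 3 states.
Total: 3.

3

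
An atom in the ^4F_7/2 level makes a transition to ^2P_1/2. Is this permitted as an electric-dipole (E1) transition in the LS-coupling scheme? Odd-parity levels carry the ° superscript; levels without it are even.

Parity must change: even → even — fails.
ΔS = 0: S: 3/2 → 1/2 — fails.
ΔL = 0, ±1 (not L=0↔0): L: 3 → 1, ΔL = -2 — fails.
ΔJ = 0, ±1 (not J=0↔0): J: 7/2 → 1/2, ΔJ = -3 — fails.
Rule(s) violated: parity, ΔS, ΔL, ΔJ.

forbidden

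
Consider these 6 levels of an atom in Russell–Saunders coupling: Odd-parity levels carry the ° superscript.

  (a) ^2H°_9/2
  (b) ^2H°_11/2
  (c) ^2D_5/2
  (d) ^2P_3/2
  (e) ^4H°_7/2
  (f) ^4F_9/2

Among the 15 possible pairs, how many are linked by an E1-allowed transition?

(a)–(b): forbidden (parity).
(a)–(c): forbidden (ΔL, ΔJ).
(a)–(d): forbidden (ΔL, ΔJ).
(a)–(e): forbidden (parity, ΔS).
(a)–(f): forbidden (ΔS, ΔL).
(b)–(c): forbidden (ΔL, ΔJ).
(b)–(d): forbidden (ΔL, ΔJ).
(b)–(e): forbidden (parity, ΔS, ΔJ).
(b)–(f): forbidden (ΔS, ΔL).
(c)–(d): forbidden (parity).
(c)–(e): forbidden (ΔS, ΔL).
(c)–(f): forbidden (parity, ΔS, ΔJ).
(d)–(e): forbidden (ΔS, ΔL, ΔJ).
(d)–(f): forbidden (parity, ΔS, ΔL, ΔJ).
(e)–(f): forbidden (ΔL).
Allowed pairs: 0 of 15.

0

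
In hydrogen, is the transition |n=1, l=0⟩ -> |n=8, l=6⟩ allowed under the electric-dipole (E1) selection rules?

Initial l = 0, final l = 6, so Δl = +6. E1 requires Δl = ±1: fails.
The transition is electric-dipole forbidden.

forbidden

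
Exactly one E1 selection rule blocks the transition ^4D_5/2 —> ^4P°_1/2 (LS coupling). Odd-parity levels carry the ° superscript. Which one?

the ΔJ = 0, ±1 rule

ΔJ = 0, ±1 (not J=0↔0): J: 5/2 → 1/2, ΔJ = -2 — ✗.
Parity must change: even → odd — ✓.
ΔS = 0: S: 3/2 → 3/2 — ✓.
ΔL = 0, ±1 (not L=0↔0): L: 2 → 1, ΔL = -1 — ✓.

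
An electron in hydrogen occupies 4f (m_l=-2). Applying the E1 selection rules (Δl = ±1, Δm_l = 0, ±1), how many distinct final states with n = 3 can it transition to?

E1 requires Δl = ±1, so l_f ∈ {2, 4}; with 0 ≤ l_f ≤ n_f−1 = 2, the allowed l_f values are {2}.
For l_f = 2: m_f ∈ {m_i−1, m_i, m_i+1} ∩ [−2, 2] = {-2, -1} → 2 states.
Total: 2.

2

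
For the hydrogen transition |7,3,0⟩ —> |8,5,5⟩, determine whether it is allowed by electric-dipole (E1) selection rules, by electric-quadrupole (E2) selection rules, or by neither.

Δl = 5 − 3 = +2; l_i + l_f = 8.
Δm_l = +5.
E1 (Δl = ±1, |Δm_l| ≤ 1): not satisfied.
E2 (Δl = 0,±2, l_i+l_f ≥ 2, |Δm_l| ≤ 2): not satisfied.

neither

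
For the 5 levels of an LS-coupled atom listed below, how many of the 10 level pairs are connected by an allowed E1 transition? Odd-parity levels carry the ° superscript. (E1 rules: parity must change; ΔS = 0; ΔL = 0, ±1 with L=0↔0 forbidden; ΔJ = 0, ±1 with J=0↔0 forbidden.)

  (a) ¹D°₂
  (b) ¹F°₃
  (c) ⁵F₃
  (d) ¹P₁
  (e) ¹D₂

3

(a)–(b): forbidden (parity).
(a)–(c): forbidden (ΔS).
(a)–(d): allowed.
(a)–(e): allowed.
(b)–(c): forbidden (ΔS).
(b)–(d): forbidden (ΔL, ΔJ).
(b)–(e): allowed.
(c)–(d): forbidden (parity, ΔS, ΔL, ΔJ).
(c)–(e): forbidden (parity, ΔS).
(d)–(e): forbidden (parity).
Allowed pairs: 3 of 10.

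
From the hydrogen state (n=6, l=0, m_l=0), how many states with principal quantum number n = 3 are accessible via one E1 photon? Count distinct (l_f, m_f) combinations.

3

E1 requires Δl = ±1, so l_f ∈ {-1, 1}; with 0 ≤ l_f ≤ n_f−1 = 2, the allowed l_f values are {1}.
For l_f = 1: m_f ∈ {m_i−1, m_i, m_i+1} ∩ [−1, 1] = {-1, 0, 1} → 3 states.
Total: 3.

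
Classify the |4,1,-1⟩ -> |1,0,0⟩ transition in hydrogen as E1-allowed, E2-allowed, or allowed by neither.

E1

Δl = 0 − 1 = -1; l_i + l_f = 1.
Δm_l = +1.
E1 (Δl = ±1, |Δm_l| ≤ 1): satisfied.
E2 (Δl = 0,±2, l_i+l_f ≥ 2, |Δm_l| ≤ 2): not satisfied.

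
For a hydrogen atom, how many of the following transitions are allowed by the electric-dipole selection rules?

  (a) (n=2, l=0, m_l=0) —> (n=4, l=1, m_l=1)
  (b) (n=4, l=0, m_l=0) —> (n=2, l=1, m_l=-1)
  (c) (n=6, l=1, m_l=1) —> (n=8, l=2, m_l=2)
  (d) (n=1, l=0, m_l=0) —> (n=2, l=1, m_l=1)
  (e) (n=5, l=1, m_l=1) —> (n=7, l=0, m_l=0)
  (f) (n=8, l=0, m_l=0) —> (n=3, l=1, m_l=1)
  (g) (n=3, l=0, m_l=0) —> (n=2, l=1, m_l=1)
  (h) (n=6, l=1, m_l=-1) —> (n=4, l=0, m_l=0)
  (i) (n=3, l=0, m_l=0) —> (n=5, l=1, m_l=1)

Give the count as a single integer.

9

(a) allowed
(b) allowed
(c) allowed
(d) allowed
(e) allowed
(f) allowed
(g) allowed
(h) allowed
(i) allowed
Total allowed: 9 of 9.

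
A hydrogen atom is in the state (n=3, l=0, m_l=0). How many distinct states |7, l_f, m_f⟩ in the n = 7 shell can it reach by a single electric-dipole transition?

E1 requires Δl = ±1, so l_f ∈ {-1, 1}; with 0 ≤ l_f ≤ n_f−1 = 6, the allowed l_f values are {1}.
For l_f = 1: m_f ∈ {m_i−1, m_i, m_i+1} ∩ [−1, 1] = {-1, 0, 1} → 3 states.
Total: 3.

3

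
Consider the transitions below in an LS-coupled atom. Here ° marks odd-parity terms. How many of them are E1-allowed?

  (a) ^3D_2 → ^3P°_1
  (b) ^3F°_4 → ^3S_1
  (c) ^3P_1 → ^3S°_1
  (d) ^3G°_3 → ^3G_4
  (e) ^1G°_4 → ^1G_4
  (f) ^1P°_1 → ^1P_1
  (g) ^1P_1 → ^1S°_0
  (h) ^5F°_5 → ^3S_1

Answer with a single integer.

(a) allowed
(b) forbidden (ΔL, ΔJ fail)
(c) allowed
(d) allowed
(e) allowed
(f) allowed
(g) allowed
(h) forbidden (ΔS, ΔL, ΔJ fail)
Total allowed: 6 of 8.

6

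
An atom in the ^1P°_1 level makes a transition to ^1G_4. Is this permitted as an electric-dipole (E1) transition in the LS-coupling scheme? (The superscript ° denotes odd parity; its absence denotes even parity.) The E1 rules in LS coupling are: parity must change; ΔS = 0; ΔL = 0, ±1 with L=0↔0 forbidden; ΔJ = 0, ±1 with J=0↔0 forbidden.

forbidden

Reading off the term symbols: S 0→0, L 1→4, J 1→4, parity odd→even.
Parity must change: odd → even — passes.
ΔS = 0: S: 0 → 0 — passes.
ΔL = 0, ±1 (not L=0↔0): L: 1 → 4, ΔL = +3 — fails.
ΔJ = 0, ±1 (not J=0↔0): J: 1 → 4, ΔJ = +3 — fails.
Rule(s) violated: ΔL, ΔJ.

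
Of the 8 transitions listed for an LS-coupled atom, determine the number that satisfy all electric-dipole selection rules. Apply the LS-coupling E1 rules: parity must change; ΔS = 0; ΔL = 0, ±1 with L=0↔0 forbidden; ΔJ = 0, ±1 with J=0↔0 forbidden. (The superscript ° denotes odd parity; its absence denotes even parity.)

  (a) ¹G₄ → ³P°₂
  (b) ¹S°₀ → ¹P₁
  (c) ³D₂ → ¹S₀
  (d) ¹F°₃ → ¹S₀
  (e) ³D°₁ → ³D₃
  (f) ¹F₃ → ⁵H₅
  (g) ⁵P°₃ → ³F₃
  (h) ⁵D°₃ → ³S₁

1

(a) forbidden (ΔS, ΔL, ΔJ fail)
(b) allowed
(c) forbidden (parity, ΔS, ΔL, ΔJ fail)
(d) forbidden (ΔL, ΔJ fail)
(e) forbidden (ΔJ fails)
(f) forbidden (parity, ΔS, ΔL, ΔJ fail)
(g) forbidden (ΔS, ΔL fail)
(h) forbidden (ΔS, ΔL, ΔJ fail)
Total allowed: 1 of 8.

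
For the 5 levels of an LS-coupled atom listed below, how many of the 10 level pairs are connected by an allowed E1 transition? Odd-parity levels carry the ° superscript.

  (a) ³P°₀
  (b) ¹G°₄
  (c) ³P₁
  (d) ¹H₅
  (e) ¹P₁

(a)–(b): forbidden (parity, ΔS, ΔL, ΔJ).
(a)–(c): allowed.
(a)–(d): forbidden (ΔS, ΔL, ΔJ).
(a)–(e): forbidden (ΔS).
(b)–(c): forbidden (ΔS, ΔL, ΔJ).
(b)–(d): allowed.
(b)–(e): forbidden (ΔL, ΔJ).
(c)–(d): forbidden (parity, ΔS, ΔL, ΔJ).
(c)–(e): forbidden (parity, ΔS).
(d)–(e): forbidden (parity, ΔL, ΔJ).
Allowed pairs: 2 of 10.

2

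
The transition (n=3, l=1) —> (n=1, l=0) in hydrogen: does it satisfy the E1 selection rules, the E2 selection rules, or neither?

E1

Δl = 0 − 1 = -1; l_i + l_f = 1.
E1 (Δl = ±1): satisfied.
E2 (Δl = 0,±2, l_i+l_f ≥ 2): not satisfied.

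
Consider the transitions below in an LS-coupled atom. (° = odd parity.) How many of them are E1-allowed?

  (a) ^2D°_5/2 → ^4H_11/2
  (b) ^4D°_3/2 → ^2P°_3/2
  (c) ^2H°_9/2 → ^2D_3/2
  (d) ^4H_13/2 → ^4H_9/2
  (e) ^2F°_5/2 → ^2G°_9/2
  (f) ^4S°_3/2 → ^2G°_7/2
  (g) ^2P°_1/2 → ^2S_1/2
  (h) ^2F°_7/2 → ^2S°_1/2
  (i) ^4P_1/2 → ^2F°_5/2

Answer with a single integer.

1

(a) forbidden (ΔS, ΔL, ΔJ fail)
(b) forbidden (parity, ΔS fail)
(c) forbidden (ΔL, ΔJ fail)
(d) forbidden (parity, ΔJ fail)
(e) forbidden (parity, ΔJ fail)
(f) forbidden (parity, ΔS, ΔL, ΔJ fail)
(g) allowed
(h) forbidden (parity, ΔL, ΔJ fail)
(i) forbidden (ΔS, ΔL, ΔJ fail)
Total allowed: 1 of 9.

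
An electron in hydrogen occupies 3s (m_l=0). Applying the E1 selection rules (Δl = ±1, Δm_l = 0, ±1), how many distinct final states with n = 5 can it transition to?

3

E1 requires Δl = ±1, so l_f ∈ {-1, 1}; with 0 ≤ l_f ≤ n_f−1 = 4, the allowed l_f values are {1}.
For l_f = 1: m_f ∈ {m_i−1, m_i, m_i+1} ∩ [−1, 1] = {-1, 0, 1} → 3 states.
Total: 3.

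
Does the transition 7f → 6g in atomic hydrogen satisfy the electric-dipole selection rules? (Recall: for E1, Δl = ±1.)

allowed

Initial l = 3, final l = 4, so Δl = +1. E1 requires Δl = ±1: satisfied.
All E1 selection rules are satisfied.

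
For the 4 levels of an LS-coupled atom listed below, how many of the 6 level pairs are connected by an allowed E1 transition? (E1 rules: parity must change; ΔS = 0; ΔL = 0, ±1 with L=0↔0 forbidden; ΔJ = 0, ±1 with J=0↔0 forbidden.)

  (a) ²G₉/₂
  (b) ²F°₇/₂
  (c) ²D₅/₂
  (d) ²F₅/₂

3

(a)–(b): allowed.
(a)–(c): forbidden (parity, ΔL, ΔJ).
(a)–(d): forbidden (parity, ΔJ).
(b)–(c): allowed.
(b)–(d): allowed.
(c)–(d): forbidden (parity).
Allowed pairs: 3 of 6.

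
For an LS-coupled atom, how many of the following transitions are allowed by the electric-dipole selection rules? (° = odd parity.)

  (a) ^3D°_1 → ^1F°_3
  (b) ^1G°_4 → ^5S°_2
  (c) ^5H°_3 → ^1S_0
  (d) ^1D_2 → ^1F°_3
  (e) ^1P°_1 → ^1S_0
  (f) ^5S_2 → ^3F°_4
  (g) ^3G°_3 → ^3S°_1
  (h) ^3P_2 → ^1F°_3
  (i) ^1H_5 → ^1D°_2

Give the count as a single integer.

2

(a) forbidden (parity, ΔS, ΔJ fail)
(b) forbidden (parity, ΔS, ΔL, ΔJ fail)
(c) forbidden (ΔS, ΔL, ΔJ fail)
(d) allowed
(e) allowed
(f) forbidden (ΔS, ΔL, ΔJ fail)
(g) forbidden (parity, ΔL, ΔJ fail)
(h) forbidden (ΔS, ΔL fail)
(i) forbidden (ΔL, ΔJ fail)
Total allowed: 2 of 9.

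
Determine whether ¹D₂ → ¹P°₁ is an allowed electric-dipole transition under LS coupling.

allowed

Initial level: S=0, L=2, J=2, parity even. Final level: S=0, L=1, J=1, parity odd.
Parity must change: even → odd — passes.
ΔS = 0: S: 0 → 0 — passes.
ΔL = 0, ±1 (not L=0↔0): L: 2 → 1, ΔL = -1 — passes.
ΔJ = 0, ±1 (not J=0↔0): J: 2 → 1, ΔJ = -1 — passes.
All four E1 rules are satisfied.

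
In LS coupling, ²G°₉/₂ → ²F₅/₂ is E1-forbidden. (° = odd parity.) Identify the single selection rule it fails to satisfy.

Initial level: S=1/2, L=4, J=9/2, parity odd. Final level: S=1/2, L=3, J=5/2, parity even.
Parity must change: odd → even — ✓.
ΔS = 0: S: 1/2 → 1/2 — ✓.
ΔL = 0, ±1 (not L=0↔0): L: 4 → 3, ΔL = -1 — ✓.
ΔJ = 0, ±1 (not J=0↔0): J: 9/2 → 5/2, ΔJ = -2 — ✗.

the ΔJ = 0, ±1 rule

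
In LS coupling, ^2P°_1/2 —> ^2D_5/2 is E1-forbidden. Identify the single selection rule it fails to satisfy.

the ΔJ = 0, ±1 rule

ΔL = 0, ±1 (not L=0↔0): L: 1 → 2, ΔL = +1 — passes.
Parity must change: odd → even — passes.
ΔS = 0: S: 1/2 → 1/2 — passes.
ΔJ = 0, ±1 (not J=0↔0): J: 1/2 → 5/2, ΔJ = +2 — fails.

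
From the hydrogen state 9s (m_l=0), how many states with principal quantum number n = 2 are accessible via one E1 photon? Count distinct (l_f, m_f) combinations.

E1 requires Δl = ±1, so l_f ∈ {-1, 1}; with 0 ≤ l_f ≤ n_f−1 = 1, the allowed l_f values are {1}.
For l_f = 1: m_f ∈ {m_i−1, m_i, m_i+1} ∩ [−1, 1] = {-1, 0, 1} → 3 states.
Total: 3.

3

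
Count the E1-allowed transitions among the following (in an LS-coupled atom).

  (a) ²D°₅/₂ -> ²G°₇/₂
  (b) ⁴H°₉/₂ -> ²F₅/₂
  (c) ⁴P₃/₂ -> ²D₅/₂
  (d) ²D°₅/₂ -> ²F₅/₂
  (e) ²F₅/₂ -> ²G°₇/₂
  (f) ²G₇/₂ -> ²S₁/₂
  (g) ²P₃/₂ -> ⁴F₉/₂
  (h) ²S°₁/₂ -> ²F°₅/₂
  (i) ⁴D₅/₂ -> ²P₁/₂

2

(a) forbidden (parity, ΔL fail)
(b) forbidden (ΔS, ΔL, ΔJ fail)
(c) forbidden (parity, ΔS fail)
(d) allowed
(e) allowed
(f) forbidden (parity, ΔL, ΔJ fail)
(g) forbidden (parity, ΔS, ΔL, ΔJ fail)
(h) forbidden (parity, ΔL, ΔJ fail)
(i) forbidden (parity, ΔS, ΔJ fail)
Total allowed: 2 of 9.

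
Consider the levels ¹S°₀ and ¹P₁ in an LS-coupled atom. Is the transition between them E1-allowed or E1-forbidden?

allowed

Reading off the term symbols: S 0→0, L 0→1, J 0→1, parity odd→even.
ΔJ = 0, ±1 (not J=0↔0): J: 0 → 1, ΔJ = +1 — ✓.
ΔL = 0, ±1 (not L=0↔0): L: 0 → 1, ΔL = +1 — ✓.
ΔS = 0: S: 0 → 0 — ✓.
Parity must change: odd → even — ✓.
All four E1 rules are satisfied.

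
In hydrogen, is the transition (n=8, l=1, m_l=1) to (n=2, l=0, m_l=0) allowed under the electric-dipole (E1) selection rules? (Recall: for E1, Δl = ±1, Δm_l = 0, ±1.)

allowed

Δl = 0 − 1 = -1; the E1 rule Δl = ±1 is ok.
m_l: 1 → 0 (Δm_l = -1). |Δm_l| ≤ 1 ok.
All E1 selection rules are satisfied.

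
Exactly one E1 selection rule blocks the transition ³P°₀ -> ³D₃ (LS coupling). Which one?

Parity must change: odd → even — satisfied.
ΔS = 0: S: 1 → 1 — satisfied.
ΔL = 0, ±1 (not L=0↔0): L: 1 → 2, ΔL = +1 — satisfied.
ΔJ = 0, ±1 (not J=0↔0): J: 0 → 3, ΔJ = +3 — violated.

the ΔJ = 0, ±1 rule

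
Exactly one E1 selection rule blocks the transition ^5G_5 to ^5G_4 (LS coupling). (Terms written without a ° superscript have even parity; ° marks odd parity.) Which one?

Initial level: S=2, L=4, J=5, parity even. Final level: S=2, L=4, J=4, parity even.
Parity must change: even → even — fails.
ΔS = 0: S: 2 → 2 — ok.
ΔL = 0, ±1 (not L=0↔0): L: 4 → 4, ΔL = +0 — ok.
ΔJ = 0, ±1 (not J=0↔0): J: 5 → 4, ΔJ = -1 — ok.

parity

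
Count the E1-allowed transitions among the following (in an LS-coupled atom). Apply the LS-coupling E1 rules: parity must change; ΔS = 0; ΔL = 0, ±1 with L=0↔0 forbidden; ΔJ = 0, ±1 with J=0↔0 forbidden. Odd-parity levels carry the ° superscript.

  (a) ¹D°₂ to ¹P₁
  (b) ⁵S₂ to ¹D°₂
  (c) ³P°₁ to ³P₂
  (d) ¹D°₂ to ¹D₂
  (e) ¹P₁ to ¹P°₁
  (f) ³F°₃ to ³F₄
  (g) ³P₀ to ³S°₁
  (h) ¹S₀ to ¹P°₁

(a) allowed
(b) forbidden (ΔS, ΔL fail)
(c) allowed
(d) allowed
(e) allowed
(f) allowed
(g) allowed
(h) allowed
Total allowed: 7 of 8.

7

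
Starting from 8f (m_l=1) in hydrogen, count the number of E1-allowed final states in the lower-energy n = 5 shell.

6

E1 requires Δl = ±1, so l_f ∈ {2, 4}; with 0 ≤ l_f ≤ n_f−1 = 4, the allowed l_f values are {2, 4}.
For l_f = 2: m_f ∈ {m_i−1, m_i, m_i+1} ∩ [−2, 2] = {0, 1, 2} → 3 states.
For l_f = 4: m_f ∈ {m_i−1, m_i, m_i+1} ∩ [−4, 4] = {0, 1, 2} → 3 states.
Total: 6.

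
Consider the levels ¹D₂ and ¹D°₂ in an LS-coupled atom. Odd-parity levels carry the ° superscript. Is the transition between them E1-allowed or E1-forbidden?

Initial level: S=0, L=2, J=2, parity even. Final level: S=0, L=2, J=2, parity odd.
ΔS = 0: S: 0 → 0 — ✓.
ΔJ = 0, ±1 (not J=0↔0): J: 2 → 2, ΔJ = +0 — ✓.
ΔL = 0, ±1 (not L=0↔0): L: 2 → 2, ΔL = +0 — ✓.
Parity must change: even → odd — ✓.
All four E1 rules are satisfied.

allowed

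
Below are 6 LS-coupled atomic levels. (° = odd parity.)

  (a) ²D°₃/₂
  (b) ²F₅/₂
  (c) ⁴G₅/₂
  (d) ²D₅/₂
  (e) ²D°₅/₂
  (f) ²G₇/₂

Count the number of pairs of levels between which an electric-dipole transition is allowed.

(a)–(b): allowed.
(a)–(c): forbidden (ΔS, ΔL).
(a)–(d): allowed.
(a)–(e): forbidden (parity).
(a)–(f): forbidden (ΔL, ΔJ).
(b)–(c): forbidden (parity, ΔS).
(b)–(d): forbidden (parity).
(b)–(e): allowed.
(b)–(f): forbidden (parity).
(c)–(d): forbidden (parity, ΔS, ΔL).
(c)–(e): forbidden (ΔS, ΔL).
(c)–(f): forbidden (parity, ΔS).
(d)–(e): allowed.
(d)–(f): forbidden (parity, ΔL).
(e)–(f): forbidden (ΔL).
Allowed pairs: 4 of 15.

4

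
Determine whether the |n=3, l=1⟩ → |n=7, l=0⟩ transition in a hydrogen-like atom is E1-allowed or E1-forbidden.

Δl = 0 − 1 = -1; the E1 rule Δl = ±1 is ✓.
All E1 selection rules are satisfied.

allowed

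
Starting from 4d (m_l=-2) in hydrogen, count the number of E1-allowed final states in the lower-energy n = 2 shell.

1

E1 requires Δl = ±1, so l_f ∈ {1, 3}; with 0 ≤ l_f ≤ n_f−1 = 1, the allowed l_f values are {1}.
For l_f = 1: m_f ∈ {m_i−1, m_i, m_i+1} ∩ [−1, 1] = {-1} → 1 state.
Total: 1.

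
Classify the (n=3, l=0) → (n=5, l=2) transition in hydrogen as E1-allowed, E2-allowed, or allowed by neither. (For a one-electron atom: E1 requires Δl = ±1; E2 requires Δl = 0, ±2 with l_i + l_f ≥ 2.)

Δl = 2 − 0 = +2; l_i + l_f = 2.
E1 (Δl = ±1): not satisfied.
E2 (Δl = 0,±2, l_i+l_f ≥ 2): satisfied.

E2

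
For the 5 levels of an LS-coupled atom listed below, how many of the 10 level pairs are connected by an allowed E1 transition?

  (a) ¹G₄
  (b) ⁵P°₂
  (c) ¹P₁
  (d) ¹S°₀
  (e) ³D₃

(a)–(b): forbidden (ΔS, ΔL, ΔJ).
(a)–(c): forbidden (parity, ΔL, ΔJ).
(a)–(d): forbidden (ΔL, ΔJ).
(a)–(e): forbidden (parity, ΔS, ΔL).
(b)–(c): forbidden (ΔS).
(b)–(d): forbidden (parity, ΔS, ΔJ).
(b)–(e): forbidden (ΔS).
(c)–(d): allowed.
(c)–(e): forbidden (parity, ΔS, ΔJ).
(d)–(e): forbidden (ΔS, ΔL, ΔJ).
Allowed pairs: 1 of 10.

1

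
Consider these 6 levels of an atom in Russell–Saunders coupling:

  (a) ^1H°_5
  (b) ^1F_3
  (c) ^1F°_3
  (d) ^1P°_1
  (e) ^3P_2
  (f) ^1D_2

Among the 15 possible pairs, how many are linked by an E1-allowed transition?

3

(a)–(b): forbidden (ΔL, ΔJ).
(a)–(c): forbidden (parity, ΔL, ΔJ).
(a)–(d): forbidden (parity, ΔL, ΔJ).
(a)–(e): forbidden (ΔS, ΔL, ΔJ).
(a)–(f): forbidden (ΔL, ΔJ).
(b)–(c): allowed.
(b)–(d): forbidden (ΔL, ΔJ).
(b)–(e): forbidden (parity, ΔS, ΔL).
(b)–(f): forbidden (parity).
(c)–(d): forbidden (parity, ΔL, ΔJ).
(c)–(e): forbidden (ΔS, ΔL).
(c)–(f): allowed.
(d)–(e): forbidden (ΔS).
(d)–(f): allowed.
(e)–(f): forbidden (parity, ΔS).
Allowed pairs: 3 of 15.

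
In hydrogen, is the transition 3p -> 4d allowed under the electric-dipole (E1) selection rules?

Initial l = 1, final l = 2, so Δl = +1. E1 requires Δl = ±1: ok.
All E1 selection rules are satisfied.

allowed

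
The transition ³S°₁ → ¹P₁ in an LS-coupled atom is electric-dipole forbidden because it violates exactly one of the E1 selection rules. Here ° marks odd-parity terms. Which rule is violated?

the ΔS = 0 rule

Parity must change: odd → even — satisfied.
ΔS = 0: S: 1 → 0 — violated.
ΔL = 0, ±1 (not L=0↔0): L: 0 → 1, ΔL = +1 — satisfied.
ΔJ = 0, ±1 (not J=0↔0): J: 1 → 1, ΔJ = +0 — satisfied.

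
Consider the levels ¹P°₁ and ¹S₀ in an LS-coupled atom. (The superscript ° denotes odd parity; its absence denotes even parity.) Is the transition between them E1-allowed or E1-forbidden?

allowed

Parity must change: odd → even — passes.
ΔS = 0: S: 0 → 0 — passes.
ΔL = 0, ±1 (not L=0↔0): L: 1 → 0, ΔL = -1 — passes.
ΔJ = 0, ±1 (not J=0↔0): J: 1 → 0, ΔJ = -1 — passes.
All four E1 rules are satisfied.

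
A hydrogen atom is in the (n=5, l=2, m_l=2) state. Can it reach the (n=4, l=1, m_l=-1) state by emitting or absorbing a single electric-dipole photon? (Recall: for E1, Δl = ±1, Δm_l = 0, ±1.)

forbidden

l: 2 → 1 (Δl = -1). Δl = ±1 ok.
m_l: 2 → -1 (Δm_l = -3). |Δm_l| ≤ 1 fails.
The transition is electric-dipole forbidden.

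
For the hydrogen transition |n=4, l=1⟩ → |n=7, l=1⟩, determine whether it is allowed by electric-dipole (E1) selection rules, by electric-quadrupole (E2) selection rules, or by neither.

E2

Δl = 1 − 1 = +0; l_i + l_f = 2.
E1 (Δl = ±1): not satisfied.
E2 (Δl = 0,±2, l_i+l_f ≥ 2): satisfied.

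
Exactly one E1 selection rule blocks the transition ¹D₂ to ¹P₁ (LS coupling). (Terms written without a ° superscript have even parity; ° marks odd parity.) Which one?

parity

Reading off the term symbols: S 0→0, L 2→1, J 2→1, parity even→even.
ΔS = 0: S: 0 → 0 — satisfied.
ΔJ = 0, ±1 (not J=0↔0): J: 2 → 1, ΔJ = -1 — satisfied.
Parity must change: even → even — violated.
ΔL = 0, ±1 (not L=0↔0): L: 2 → 1, ΔL = -1 — satisfied.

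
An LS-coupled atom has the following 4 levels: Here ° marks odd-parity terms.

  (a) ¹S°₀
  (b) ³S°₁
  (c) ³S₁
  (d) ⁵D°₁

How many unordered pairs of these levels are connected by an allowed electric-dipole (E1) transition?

0

(a)–(b): forbidden (parity, ΔS, ΔL).
(a)–(c): forbidden (ΔS, ΔL).
(a)–(d): forbidden (parity, ΔS, ΔL).
(b)–(c): forbidden (ΔL).
(b)–(d): forbidden (parity, ΔS, ΔL).
(c)–(d): forbidden (ΔS, ΔL).
Allowed pairs: 0 of 6.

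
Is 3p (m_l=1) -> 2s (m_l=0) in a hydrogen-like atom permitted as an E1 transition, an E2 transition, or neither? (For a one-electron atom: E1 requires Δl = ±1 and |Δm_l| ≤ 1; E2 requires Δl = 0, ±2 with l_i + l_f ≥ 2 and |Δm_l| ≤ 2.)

Δl = 0 − 1 = -1; l_i + l_f = 1.
Δm_l = -1.
E1 (Δl = ±1, |Δm_l| ≤ 1): satisfied.
E2 (Δl = 0,±2, l_i+l_f ≥ 2, |Δm_l| ≤ 2): not satisfied.

E1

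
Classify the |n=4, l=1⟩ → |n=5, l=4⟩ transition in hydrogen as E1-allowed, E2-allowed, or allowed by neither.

neither

Δl = 4 − 1 = +3; l_i + l_f = 5.
E1 (Δl = ±1): not satisfied.
E2 (Δl = 0,±2, l_i+l_f ≥ 2): not satisfied.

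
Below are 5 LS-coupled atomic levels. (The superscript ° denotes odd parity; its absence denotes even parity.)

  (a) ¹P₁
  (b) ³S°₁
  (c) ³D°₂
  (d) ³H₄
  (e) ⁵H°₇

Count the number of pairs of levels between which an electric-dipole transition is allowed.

0

(a)–(b): forbidden (ΔS).
(a)–(c): forbidden (ΔS).
(a)–(d): forbidden (parity, ΔS, ΔL, ΔJ).
(a)–(e): forbidden (ΔS, ΔL, ΔJ).
(b)–(c): forbidden (parity, ΔL).
(b)–(d): forbidden (ΔL, ΔJ).
(b)–(e): forbidden (parity, ΔS, ΔL, ΔJ).
(c)–(d): forbidden (ΔL, ΔJ).
(c)–(e): forbidden (parity, ΔS, ΔL, ΔJ).
(d)–(e): forbidden (ΔS, ΔJ).
Allowed pairs: 0 of 10.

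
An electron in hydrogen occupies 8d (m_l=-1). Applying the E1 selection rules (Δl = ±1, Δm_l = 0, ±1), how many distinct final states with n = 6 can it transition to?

5

E1 requires Δl = ±1, so l_f ∈ {1, 3}; with 0 ≤ l_f ≤ n_f−1 = 5, the allowed l_f values are {1, 3}.
For l_f = 1: m_f ∈ {m_i−1, m_i, m_i+1} ∩ [−1, 1] = {-1, 0} → 2 states.
For l_f = 3: m_f ∈ {m_i−1, m_i, m_i+1} ∩ [−3, 3] = {-2, -1, 0} → 3 states.
Total: 5.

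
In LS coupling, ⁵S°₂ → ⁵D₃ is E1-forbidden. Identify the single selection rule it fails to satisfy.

Parity must change: odd → even — passes.
ΔS = 0: S: 2 → 2 — passes.
ΔL = 0, ±1 (not L=0↔0): L: 0 → 2, ΔL = +2 — fails.
ΔJ = 0, ±1 (not J=0↔0): J: 2 → 3, ΔJ = +1 — passes.

the ΔL = 0, ±1 rule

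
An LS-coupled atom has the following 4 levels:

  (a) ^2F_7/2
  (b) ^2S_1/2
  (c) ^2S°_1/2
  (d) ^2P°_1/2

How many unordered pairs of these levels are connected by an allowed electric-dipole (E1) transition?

1

(a)–(b): forbidden (parity, ΔL, ΔJ).
(a)–(c): forbidden (ΔL, ΔJ).
(a)–(d): forbidden (ΔL, ΔJ).
(b)–(c): forbidden (ΔL).
(b)–(d): allowed.
(c)–(d): forbidden (parity).
Allowed pairs: 1 of 6.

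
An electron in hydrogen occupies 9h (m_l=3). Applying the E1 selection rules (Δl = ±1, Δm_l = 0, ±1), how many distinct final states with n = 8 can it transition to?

E1 requires Δl = ±1, so l_f ∈ {4, 6}; with 0 ≤ l_f ≤ n_f−1 = 7, the allowed l_f values are {4, 6}.
For l_f = 4: m_f ∈ {m_i−1, m_i, m_i+1} ∩ [−4, 4] = {2, 3, 4} → 3 states.
For l_f = 6: m_f ∈ {m_i−1, m_i, m_i+1} ∩ [−6, 6] = {2, 3, 4} → 3 states.
Total: 6.

6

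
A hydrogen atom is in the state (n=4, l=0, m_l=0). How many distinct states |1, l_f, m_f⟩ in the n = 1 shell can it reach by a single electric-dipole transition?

0

E1 requires l_f ∈ {-1, 1}, but neither lies in [0, 0], so no final state is reachable.
Total: 0.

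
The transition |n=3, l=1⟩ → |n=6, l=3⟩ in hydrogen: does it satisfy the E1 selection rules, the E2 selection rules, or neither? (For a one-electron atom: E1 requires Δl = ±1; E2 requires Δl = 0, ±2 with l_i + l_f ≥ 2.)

Δl = 3 − 1 = +2; l_i + l_f = 4.
E1 (Δl = ±1): not satisfied.
E2 (Δl = 0,±2, l_i+l_f ≥ 2): satisfied.

E2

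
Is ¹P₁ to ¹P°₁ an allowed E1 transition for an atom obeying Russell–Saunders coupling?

allowed

Initial level: S=0, L=1, J=1, parity even. Final level: S=0, L=1, J=1, parity odd.
Parity must change: even → odd — ✓.
ΔS = 0: S: 0 → 0 — ✓.
ΔL = 0, ±1 (not L=0↔0): L: 1 → 1, ΔL = +0 — ✓.
ΔJ = 0, ±1 (not J=0↔0): J: 1 → 1, ΔJ = +0 — ✓.
All four E1 rules are satisfied.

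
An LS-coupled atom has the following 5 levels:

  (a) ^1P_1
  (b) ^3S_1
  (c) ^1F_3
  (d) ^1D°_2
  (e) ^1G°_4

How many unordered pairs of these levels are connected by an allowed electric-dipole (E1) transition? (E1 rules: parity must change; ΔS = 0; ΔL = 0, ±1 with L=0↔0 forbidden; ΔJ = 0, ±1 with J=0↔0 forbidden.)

(a)–(b): forbidden (parity, ΔS).
(a)–(c): forbidden (parity, ΔL, ΔJ).
(a)–(d): allowed.
(a)–(e): forbidden (ΔL, ΔJ).
(b)–(c): forbidden (parity, ΔS, ΔL, ΔJ).
(b)–(d): forbidden (ΔS, ΔL).
(b)–(e): forbidden (ΔS, ΔL, ΔJ).
(c)–(d): allowed.
(c)–(e): allowed.
(d)–(e): forbidden (parity, ΔL, ΔJ).
Allowed pairs: 3 of 10.

3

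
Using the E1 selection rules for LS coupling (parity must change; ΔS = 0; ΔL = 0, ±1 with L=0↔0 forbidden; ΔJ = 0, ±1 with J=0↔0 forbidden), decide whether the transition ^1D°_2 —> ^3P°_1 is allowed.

forbidden

Initial level: S=0, L=2, J=2, parity odd. Final level: S=1, L=1, J=1, parity odd.
Parity must change: odd → odd — violated.
ΔS = 0: S: 0 → 1 — violated.
ΔL = 0, ±1 (not L=0↔0): L: 2 → 1, ΔL = -1 — satisfied.
ΔJ = 0, ±1 (not J=0↔0): J: 2 → 1, ΔJ = -1 — satisfied.
Rule(s) violated: parity, ΔS.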